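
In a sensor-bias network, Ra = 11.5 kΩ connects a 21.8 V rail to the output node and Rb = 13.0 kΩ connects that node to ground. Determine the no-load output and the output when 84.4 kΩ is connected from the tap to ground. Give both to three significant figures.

Unloaded: 11.6 V; loaded: 10.8 V

Open-circuit: V = 21.8 × 13.0/(11.5 + 13.0) = 11.6 V.
With the load, Rb becomes Rb‖R_L = 11.26 kΩ, so V = 21.8 × 11.26/22.76 = 10.8 V.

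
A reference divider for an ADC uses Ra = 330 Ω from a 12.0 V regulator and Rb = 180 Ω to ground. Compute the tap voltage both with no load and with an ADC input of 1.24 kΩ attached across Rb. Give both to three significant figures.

Open-circuit: V = 12.0 × 180/(330 + 180) = 4.24 V.
With the load, Rb becomes Rb‖R_L = 157.2 Ω, so V = 12.0 × 157.2/487.2 = 3.87 V.

Unloaded: 4.24 V; loaded: 3.87 V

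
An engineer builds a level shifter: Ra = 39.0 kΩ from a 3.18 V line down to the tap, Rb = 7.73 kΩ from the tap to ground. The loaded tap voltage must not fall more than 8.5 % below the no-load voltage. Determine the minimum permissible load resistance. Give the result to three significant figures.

Output resistance R_th = Ra‖Rb = (39.0 × 7.73)/46.73 = 6.451 kΩ.
The fractional drop is R_th/(R_th + R_L); requiring this ≤ 0.0850 gives R_L ≥ R_th(1/0.0850 − 1) = 6.451 × 10.76 = 69.4 kΩ.

R_L(min) ≈ 69.4 kΩ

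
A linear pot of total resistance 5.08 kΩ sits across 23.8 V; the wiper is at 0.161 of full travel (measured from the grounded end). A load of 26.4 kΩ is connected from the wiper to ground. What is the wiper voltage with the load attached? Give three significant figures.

The wiper splits the pot into (1−α)R = 4262 Ω above and αR = 817.9 Ω below.
Lower section ‖ load = 793.3 Ω.
V_wiper = 23.8 × 793.3/(4262 + 793.3) = 3.73 V.

V ≈ 3.73 V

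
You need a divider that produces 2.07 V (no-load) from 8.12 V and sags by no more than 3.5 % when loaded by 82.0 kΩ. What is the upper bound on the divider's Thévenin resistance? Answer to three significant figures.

R_th ≤ 2.97 kΩ

Loading drop = R_th/(R_th + R_L) ≤ 0.0350, so R_th ≤ R_L · ε/(1−ε) = 82.0 kΩ × 0.0350/0.9650 = 2.97 kΩ.
(Any R1, R2 with R2/(R1+R2) = 0.255 and R1‖R2 ≤ 2.97 kΩ will meet the spec.)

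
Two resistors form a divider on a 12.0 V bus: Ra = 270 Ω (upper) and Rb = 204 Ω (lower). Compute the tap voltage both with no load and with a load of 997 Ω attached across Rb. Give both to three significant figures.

Unloaded: 5.16 V; loaded: 4.63 V

Open-circuit: V = 12.0 × 204/(270 + 204) = 5.16 V.
With the load, Rb becomes Rb‖R_L = 169.3 Ω, so V = 12.0 × 169.3/439.3 = 4.63 V.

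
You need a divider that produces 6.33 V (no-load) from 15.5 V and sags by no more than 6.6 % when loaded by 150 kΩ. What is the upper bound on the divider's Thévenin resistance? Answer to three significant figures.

R_th ≤ 10.6 kΩ

Loading drop = R_th/(R_th + R_L) ≤ 0.0660, so R_th ≤ R_L · ε/(1−ε) = 150 kΩ × 0.0660/0.9340 = 10.6 kΩ.
(Any R1, R2 with R2/(R1+R2) = 0.408 and R1‖R2 ≤ 10.6 kΩ will meet the spec.)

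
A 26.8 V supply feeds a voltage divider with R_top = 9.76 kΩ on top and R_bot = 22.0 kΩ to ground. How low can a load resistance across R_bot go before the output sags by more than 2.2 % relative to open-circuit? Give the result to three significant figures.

R_L(min) ≈ 301 kΩ

Output resistance R_th = R_top‖R_bot = (9.76 × 22.0)/31.76 = 6.761 kΩ.
The fractional drop is R_th/(R_th + R_L); requiring this ≤ 0.0220 gives R_L ≥ R_th(1/0.0220 − 1) = 6.761 × 44.45 = 301 kΩ.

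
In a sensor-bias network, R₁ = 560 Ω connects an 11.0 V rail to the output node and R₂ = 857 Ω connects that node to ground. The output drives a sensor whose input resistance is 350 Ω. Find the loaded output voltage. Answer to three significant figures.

V_out ≈ 3.38 V

The load sits in parallel with R₂: R₂‖R_L = (857 × 350) / (857 + 350) = 248.5 Ω.
V_out = 11.0 × 248.5 / (560 + 248.5) = 11.0 × 248.5/808.5 = 3.38 V.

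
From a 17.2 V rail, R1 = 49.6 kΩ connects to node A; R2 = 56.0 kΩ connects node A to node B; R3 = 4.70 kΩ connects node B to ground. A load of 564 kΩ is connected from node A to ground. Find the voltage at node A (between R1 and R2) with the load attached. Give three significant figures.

Below node A the series string R2+R3 = 60.70 kΩ sits in parallel with the 564 kΩ load: 54.80 kΩ.
V_A = 17.2 × 54.80/(49.6 + 54.80) = 9.03 V.

V ≈ 9.03 V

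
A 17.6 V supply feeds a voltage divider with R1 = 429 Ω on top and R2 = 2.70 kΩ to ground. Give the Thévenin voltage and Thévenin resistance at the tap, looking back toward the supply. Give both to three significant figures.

V_th = 15.2 V, R_th = 370 Ω

V_th is the open-circuit tap voltage: 17.6 × 2700/(429 + 2700) = 15.2 V.
With the supply zeroed, R1 and R2 appear in parallel from the tap: R_th = R1‖R2 = (429 × 2700)/3129 = 370 Ω.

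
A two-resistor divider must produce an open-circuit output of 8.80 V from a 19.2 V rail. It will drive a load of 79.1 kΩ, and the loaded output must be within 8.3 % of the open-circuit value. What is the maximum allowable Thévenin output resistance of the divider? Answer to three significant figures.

R_th ≤ 7.16 kΩ

Loading drop = R_th/(R_th + R_L) ≤ 0.0830, so R_th ≤ R_L · ε/(1−ε) = 79.1 kΩ × 0.0830/0.9170 = 7.16 kΩ.
(Any R1, R2 with R2/(R1+R2) = 0.458 and R1‖R2 ≤ 7.16 kΩ will meet the spec.)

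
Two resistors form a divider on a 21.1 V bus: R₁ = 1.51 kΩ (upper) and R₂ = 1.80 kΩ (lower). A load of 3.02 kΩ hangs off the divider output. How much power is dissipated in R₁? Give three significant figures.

Total resistance from the source is R₁ + (R₂‖R_L) = 2.638 kΩ, so I = 21.1/2.638 kΩ = 7.999 mA.
P = I²·R₁ = (7.999 mA)² × 1.51 kΩ = 96.6 mW.

P ≈ 96.6 mW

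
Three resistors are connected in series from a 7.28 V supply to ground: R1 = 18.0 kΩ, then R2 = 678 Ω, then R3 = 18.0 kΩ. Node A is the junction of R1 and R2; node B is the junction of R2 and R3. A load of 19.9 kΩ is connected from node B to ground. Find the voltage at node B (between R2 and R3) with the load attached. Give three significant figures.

V ≈ 2.45 V

At node B, R3 is in parallel with the load: R3‖R_L = 9451 Ω.
Below node A the resistance is R2 + (R3‖R_L) = 10130 Ω, so V_A = 7.28 × 10130/28130 = 2.621 V.
Then V_B = V_A × (R3‖R_L)/(R2 + R3‖R_L) = 2.621 × 9451/10130 = 2.45 V.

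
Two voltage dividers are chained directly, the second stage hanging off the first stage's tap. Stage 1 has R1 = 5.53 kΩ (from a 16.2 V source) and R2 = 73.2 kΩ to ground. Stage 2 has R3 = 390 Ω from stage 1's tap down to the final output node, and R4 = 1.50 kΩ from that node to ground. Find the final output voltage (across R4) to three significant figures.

Stage 2 presents R3+R4 = 1890 Ω as a load on stage 1's tap.
Stage 1's lower leg becomes R2‖(R3+R4) = 1842 Ω, so V_mid = 16.2 × 1842/7372 = 4.049 V.
Stage 2 is itself unloaded: V_out = V_mid × R4/(R3+R4) = 4.049 × 1500/1890 = 3.21 V.

V_out ≈ 3.21 V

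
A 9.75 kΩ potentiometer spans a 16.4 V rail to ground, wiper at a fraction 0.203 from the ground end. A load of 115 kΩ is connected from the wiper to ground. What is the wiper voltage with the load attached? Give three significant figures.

The wiper splits the pot into (1−α)R = 7.771 kΩ above and αR = 1.979 kΩ below.
Lower section ‖ load = 1.946 kΩ.
V_wiper = 16.4 × 1.946/(7.771 + 1.946) = 3.28 V.

V ≈ 3.28 V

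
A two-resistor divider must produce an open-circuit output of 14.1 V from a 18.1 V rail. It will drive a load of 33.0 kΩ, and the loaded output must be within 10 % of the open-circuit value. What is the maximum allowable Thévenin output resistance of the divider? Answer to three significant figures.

Loading drop = R_th/(R_th + R_L) ≤ 0.100, so R_th ≤ R_L · ε/(1−ε) = 33.0 kΩ × 0.100/0.9000 = 3.67 kΩ.

R_th ≤ 3.67 kΩ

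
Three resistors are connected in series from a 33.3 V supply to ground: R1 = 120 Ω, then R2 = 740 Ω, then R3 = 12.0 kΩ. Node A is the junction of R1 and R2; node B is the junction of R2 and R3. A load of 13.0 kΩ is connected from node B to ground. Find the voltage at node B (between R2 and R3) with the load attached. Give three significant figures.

V ≈ 29.3 V

At node B, R3 is in parallel with the load: R3‖R_L = 6240 Ω.
Below node A the resistance is R2 + (R3‖R_L) = 6980 Ω, so V_A = 33.3 × 6980/7100 = 32.74 V.
Then V_B = V_A × (R3‖R_L)/(R2 + R3‖R_L) = 32.74 × 6240/6980 = 29.3 V.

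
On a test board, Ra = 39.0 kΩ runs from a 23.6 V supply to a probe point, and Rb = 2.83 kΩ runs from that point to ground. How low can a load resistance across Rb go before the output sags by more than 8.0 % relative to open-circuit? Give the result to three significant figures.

Output resistance R_th = Ra‖Rb = (39.0 × 2.83)/41.83 = 2.639 kΩ.
The fractional drop is R_th/(R_th + R_L); requiring this ≤ 0.0800 gives R_L ≥ R_th(1/0.0800 − 1) = 2.639 × 11.50 = 30.3 kΩ.

R_L(min) ≈ 30.3 kΩ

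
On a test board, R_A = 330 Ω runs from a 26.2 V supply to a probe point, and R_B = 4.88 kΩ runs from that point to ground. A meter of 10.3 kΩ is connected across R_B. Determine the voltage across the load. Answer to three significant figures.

V_out ≈ 23.8 V

The load sits in parallel with R_B: R_B‖R_L = (4880 × 10300) / (4880 + 10300) = 3311 Ω.
V_out = 26.2 × 3311 / (330 + 3311) = 26.2 × 3311/3641 = 23.8 V.
(Unloaded it would have been 24.5 V.)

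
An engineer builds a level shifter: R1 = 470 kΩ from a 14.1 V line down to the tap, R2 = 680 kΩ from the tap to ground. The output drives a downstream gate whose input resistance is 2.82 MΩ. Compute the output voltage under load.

V_out ≈ 7.59 V

The load sits in parallel with R2: R2‖R_L = (680 × 2820) / (680 + 2820) = 547.9 kΩ.
V_out = 14.1 × 547.9 / (470 + 547.9) = 14.1 × 547.9/1018 = 7.59 V.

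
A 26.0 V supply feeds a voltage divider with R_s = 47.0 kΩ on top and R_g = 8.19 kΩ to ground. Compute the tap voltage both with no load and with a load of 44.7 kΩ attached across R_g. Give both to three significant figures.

Open-circuit: V = 26.0 × 8.19/(47.0 + 8.19) = 3.86 V.
With the load, R_g becomes R_g‖R_L = 6.922 kΩ, so V = 26.0 × 6.922/53.92 = 3.34 V.

Unloaded: 3.86 V; loaded: 3.34 V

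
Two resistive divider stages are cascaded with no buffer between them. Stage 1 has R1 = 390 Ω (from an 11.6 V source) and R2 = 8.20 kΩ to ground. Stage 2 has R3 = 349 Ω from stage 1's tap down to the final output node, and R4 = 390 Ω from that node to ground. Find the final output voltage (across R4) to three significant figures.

Stage 2 presents R3+R4 = 739.0 Ω as a load on stage 1's tap.
Stage 1's lower leg becomes R2‖(R3+R4) = 677.9 Ω, so V_mid = 11.6 × 677.9/1068 = 7.364 V.
Stage 2 is itself unloaded: V_out = V_mid × R4/(R3+R4) = 7.364 × 390/739.0 = 3.89 V.

V_out ≈ 3.89 V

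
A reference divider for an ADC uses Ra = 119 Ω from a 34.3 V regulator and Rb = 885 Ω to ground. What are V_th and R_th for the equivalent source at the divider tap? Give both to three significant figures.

V_th is the open-circuit tap voltage: 34.3 × 885/(119 + 885) = 30.2 V.
With the supply zeroed, Ra and Rb appear in parallel from the tap: R_th = Ra‖Rb = (119 × 885)/1004 = 105 Ω.

V_th = 30.2 V, R_th = 105 Ω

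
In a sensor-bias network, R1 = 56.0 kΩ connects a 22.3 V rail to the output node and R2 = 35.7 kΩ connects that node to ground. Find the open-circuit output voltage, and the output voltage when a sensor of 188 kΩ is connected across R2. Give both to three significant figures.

Open-circuit: V = 22.3 × 35.7/(56.0 + 35.7) = 8.68 V.
With the load, R2 becomes R2‖R_L = 30.00 kΩ, so V = 22.3 × 30.00/86.00 = 7.78 V.

Unloaded: 8.68 V; loaded: 7.78 V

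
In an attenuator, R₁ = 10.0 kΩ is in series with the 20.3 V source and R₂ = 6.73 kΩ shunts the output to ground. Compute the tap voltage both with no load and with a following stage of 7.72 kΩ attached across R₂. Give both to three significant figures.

Unloaded: 8.17 V; loaded: 5.37 V

Open-circuit: V = 20.3 × 6.73/(10.0 + 6.73) = 8.17 V.
With the load, R₂ becomes R₂‖R_L = 3.596 kΩ, so V = 20.3 × 3.596/13.60 = 5.37 V.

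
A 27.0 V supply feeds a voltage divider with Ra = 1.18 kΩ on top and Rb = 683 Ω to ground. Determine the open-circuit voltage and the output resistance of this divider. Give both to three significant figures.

V_th is the open-circuit tap voltage: 27.0 × 683/(1180 + 683) = 9.90 V.
With the supply zeroed, Ra and Rb appear in parallel from the tap: R_th = Ra‖Rb = (1180 × 683)/1863 = 433 Ω.

V_th = 9.90 V, R_th = 433 Ω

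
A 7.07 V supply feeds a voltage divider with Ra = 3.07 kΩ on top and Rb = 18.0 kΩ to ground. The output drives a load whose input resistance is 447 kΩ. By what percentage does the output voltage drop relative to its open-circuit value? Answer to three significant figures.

0.583 %

The divider's output (Thévenin) resistance is Ra‖Rb = 2.623 kΩ.
Fractional drop under load = R_th/(R_th + R_L) = 2.623 / (2.623 + 447) = 0.005833.
So the output falls by 0.583 %.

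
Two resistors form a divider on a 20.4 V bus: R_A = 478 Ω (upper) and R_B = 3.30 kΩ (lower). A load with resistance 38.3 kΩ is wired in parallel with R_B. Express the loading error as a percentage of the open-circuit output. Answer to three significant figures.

The divider's output (Thévenin) resistance is R_A‖R_B = 417.5 Ω.
Fractional drop under load = R_th/(R_th + R_L) = 417.5 / (417.5 + 38300) = 0.01078.
So the output falls by 1.08 %.

1.08 %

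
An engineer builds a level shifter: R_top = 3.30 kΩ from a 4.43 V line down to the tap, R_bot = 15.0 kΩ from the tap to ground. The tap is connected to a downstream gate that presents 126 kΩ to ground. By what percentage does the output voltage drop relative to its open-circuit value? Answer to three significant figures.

2.10 %

The divider's output (Thévenin) resistance is R_top‖R_bot = 2.705 kΩ.
Fractional drop under load = R_th/(R_th + R_L) = 2.705 / (2.705 + 126) = 0.02102.
So the output falls by 2.10 %.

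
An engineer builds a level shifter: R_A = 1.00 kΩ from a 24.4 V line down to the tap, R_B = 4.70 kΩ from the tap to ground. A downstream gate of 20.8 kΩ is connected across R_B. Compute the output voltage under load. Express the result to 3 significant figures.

The load sits in parallel with R_B: R_B‖R_L = (4.70 × 20.8) / (4.70 + 20.8) = 3.834 kΩ.
V_out = 24.4 × 3.834 / (1.00 + 3.834) = 24.4 × 3.834/4.834 = 19.4 V.

V_out ≈ 19.4 V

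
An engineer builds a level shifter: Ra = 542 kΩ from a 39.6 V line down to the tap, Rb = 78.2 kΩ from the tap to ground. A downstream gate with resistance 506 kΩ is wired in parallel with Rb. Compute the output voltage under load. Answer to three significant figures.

V_out ≈ 4.40 V

The load sits in parallel with Rb: Rb‖R_L = (78.2 × 506) / (78.2 + 506) = 67.73 kΩ.
V_out = 39.6 × 67.73 / (542 + 67.73) = 39.6 × 67.73/609.7 = 4.40 V.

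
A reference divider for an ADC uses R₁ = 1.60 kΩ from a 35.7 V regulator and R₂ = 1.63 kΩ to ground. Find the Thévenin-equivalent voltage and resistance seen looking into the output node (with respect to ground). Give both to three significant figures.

V_th is the open-circuit tap voltage: 35.7 × 1.63/(1.60 + 1.63) = 18.0 V.
With the supply zeroed, R₁ and R₂ appear in parallel from the tap: R_th = R₁‖R₂ = (1.60 × 1.63)/3.230 = 807 Ω.

V_th = 18.0 V, R_th = 807 Ω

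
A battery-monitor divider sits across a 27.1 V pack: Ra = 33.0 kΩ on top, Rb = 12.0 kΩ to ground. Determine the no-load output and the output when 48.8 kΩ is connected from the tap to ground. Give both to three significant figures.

Unloaded: 7.23 V; loaded: 6.12 V

Open-circuit: V = 27.1 × 12.0/(33.0 + 12.0) = 7.23 V.
With the load, Rb becomes Rb‖R_L = 9.632 kΩ, so V = 27.1 × 9.632/42.63 = 6.12 V.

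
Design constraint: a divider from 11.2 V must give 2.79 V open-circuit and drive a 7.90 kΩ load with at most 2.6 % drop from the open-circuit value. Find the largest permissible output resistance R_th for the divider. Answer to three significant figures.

R_th ≤ 211 Ω

Loading drop = R_th/(R_th + R_L) ≤ 0.0260, so R_th ≤ R_L · ε/(1−ε) = 7.90 kΩ × 0.0260/0.9740 = 211 Ω.
(Any R1, R2 with R2/(R1+R2) = 0.249 and R1‖R2 ≤ 211 Ω will meet the spec.)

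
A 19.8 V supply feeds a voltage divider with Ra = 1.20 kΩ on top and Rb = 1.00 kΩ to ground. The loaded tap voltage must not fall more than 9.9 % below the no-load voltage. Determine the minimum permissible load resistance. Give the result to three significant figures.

Output resistance R_th = Ra‖Rb = (1200 × 1000)/2200 = 545.5 Ω.
The fractional drop is R_th/(R_th + R_L); requiring this ≤ 0.0990 gives R_L ≥ R_th(1/0.0990 − 1) = 545.5 × 9.101 = 4.96 kΩ.

R_L(min) ≈ 4.96 kΩ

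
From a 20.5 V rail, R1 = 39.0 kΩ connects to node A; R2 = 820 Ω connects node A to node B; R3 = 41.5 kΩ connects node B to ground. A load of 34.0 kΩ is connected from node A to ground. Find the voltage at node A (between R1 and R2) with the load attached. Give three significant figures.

Below node A the series string R2+R3 = 42320 Ω sits in parallel with the 34000 Ω load: 18850 Ω.
V_A = 20.5 × 18850/(39000 + 18850) = 6.68 V.

V ≈ 6.68 V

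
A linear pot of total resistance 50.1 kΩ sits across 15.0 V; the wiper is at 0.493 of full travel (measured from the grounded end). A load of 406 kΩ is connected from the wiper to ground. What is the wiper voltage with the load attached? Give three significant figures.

V ≈ 7.17 V

The wiper splits the pot into (1−α)R = 25.40 kΩ above and αR = 24.70 kΩ below.
Lower section ‖ load = 23.28 kΩ.
V_wiper = 15.0 × 23.28/(25.40 + 23.28) = 7.17 V.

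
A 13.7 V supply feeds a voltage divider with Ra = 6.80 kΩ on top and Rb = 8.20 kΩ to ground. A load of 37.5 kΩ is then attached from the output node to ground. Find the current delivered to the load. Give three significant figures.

I_L ≈ 0.182 mA

Rb‖R_L = 6.729 kΩ; V_out = 13.7 × 6.729/13.53 = 6.814 V.
I_L = V_out / R_L = 6.814 / 37.5 kΩ = 0.182 mA.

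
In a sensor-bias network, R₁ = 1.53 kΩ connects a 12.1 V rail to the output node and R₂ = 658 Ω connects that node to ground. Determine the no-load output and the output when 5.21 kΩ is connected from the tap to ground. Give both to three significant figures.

Unloaded: 3.64 V; loaded: 3.34 V

Open-circuit: V = 12.1 × 658/(1530 + 658) = 3.64 V.
With the load, R₂ becomes R₂‖R_L = 584.2 Ω, so V = 12.1 × 584.2/2114 = 3.34 V.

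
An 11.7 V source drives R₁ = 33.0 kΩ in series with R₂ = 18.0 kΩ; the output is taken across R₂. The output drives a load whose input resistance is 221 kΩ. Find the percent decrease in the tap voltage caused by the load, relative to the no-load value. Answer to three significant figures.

5.01 %

The divider's output (Thévenin) resistance is R₁‖R₂ = 11.65 kΩ.
Fractional drop under load = R_th/(R_th + R_L) = 11.65 / (11.65 + 221) = 0.05006.
So the output falls by 5.01 %.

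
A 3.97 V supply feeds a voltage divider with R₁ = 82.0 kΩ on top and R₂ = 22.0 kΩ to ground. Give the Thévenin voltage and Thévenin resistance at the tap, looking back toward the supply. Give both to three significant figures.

V_th is the open-circuit tap voltage: 3.97 × 22.0/(82.0 + 22.0) = 0.840 V.
With the supply zeroed, R₁ and R₂ appear in parallel from the tap: R_th = R₁‖R₂ = (82.0 × 22.0)/104.0 = 17.3 kΩ.

V_th = 0.840 V, R_th = 17.3 kΩ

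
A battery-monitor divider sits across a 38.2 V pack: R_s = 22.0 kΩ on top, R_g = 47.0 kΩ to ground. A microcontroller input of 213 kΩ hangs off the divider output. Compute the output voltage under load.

The load sits in parallel with R_g: R_g‖R_L = (47.0 × 213) / (47.0 + 213) = 38.50 kΩ.
V_out = 38.2 × 38.50 / (22.0 + 38.50) = 38.2 × 38.50/60.50 = 24.3 V.

V_out ≈ 24.3 V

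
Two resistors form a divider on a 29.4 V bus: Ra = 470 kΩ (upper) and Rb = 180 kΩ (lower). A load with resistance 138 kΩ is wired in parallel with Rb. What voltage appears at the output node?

V_out ≈ 4.19 V

The load sits in parallel with Rb: Rb‖R_L = (180 × 138) / (180 + 138) = 78.11 kΩ.
V_out = 29.4 × 78.11 / (470 + 78.11) = 29.4 × 78.11/548.1 = 4.19 V.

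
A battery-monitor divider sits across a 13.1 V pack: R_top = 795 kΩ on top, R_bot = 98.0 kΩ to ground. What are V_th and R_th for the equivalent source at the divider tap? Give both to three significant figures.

V_th = 1.44 V, R_th = 87.2 kΩ

V_th is the open-circuit tap voltage: 13.1 × 98.0/(795 + 98.0) = 1.44 V.
With the supply zeroed, R_top and R_bot appear in parallel from the tap: R_th = R_top‖R_bot = (795 × 98.0)/893.0 = 87.2 kΩ.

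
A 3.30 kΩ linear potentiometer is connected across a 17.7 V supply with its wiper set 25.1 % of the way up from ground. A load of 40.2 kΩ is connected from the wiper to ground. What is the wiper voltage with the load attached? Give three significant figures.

The wiper splits the pot into (1−α)R = 2472 Ω above and αR = 828.3 Ω below.
Lower section ‖ load = 811.6 Ω.
V_wiper = 17.7 × 811.6/(2472 + 811.6) = 4.38 V.

V ≈ 4.38 V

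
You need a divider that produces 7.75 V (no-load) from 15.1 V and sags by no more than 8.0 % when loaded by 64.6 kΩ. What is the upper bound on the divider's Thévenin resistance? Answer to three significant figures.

Loading drop = R_th/(R_th + R_L) ≤ 0.0800, so R_th ≤ R_L · ε/(1−ε) = 64.6 kΩ × 0.0800/0.9200 = 5.62 kΩ.
(Any R1, R2 with R2/(R1+R2) = 0.513 and R1‖R2 ≤ 5.62 kΩ will meet the spec.)

R_th ≤ 5.62 kΩ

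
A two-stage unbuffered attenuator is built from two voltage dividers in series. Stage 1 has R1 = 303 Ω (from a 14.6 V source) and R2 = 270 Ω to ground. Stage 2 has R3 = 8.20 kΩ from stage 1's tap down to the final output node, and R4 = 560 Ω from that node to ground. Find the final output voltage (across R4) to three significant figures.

Stage 2 presents R3+R4 = 8760 Ω as a load on stage 1's tap.
Stage 1's lower leg becomes R2‖(R3+R4) = 261.9 Ω, so V_mid = 14.6 × 261.9/564.9 = 6.769 V.
Stage 2 is itself unloaded: V_out = V_mid × R4/(R3+R4) = 6.769 × 560/8760 = 0.433 V.

V_out ≈ 0.433 V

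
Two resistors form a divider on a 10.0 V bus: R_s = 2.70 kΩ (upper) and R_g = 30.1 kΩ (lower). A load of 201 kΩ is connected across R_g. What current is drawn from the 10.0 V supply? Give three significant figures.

I ≈ 0.346 mA

R_g‖R_L = 26.18 kΩ, so the source sees R_s + R_g‖R_L = 28.88 kΩ.
I = 10.0 V / 28.88 kΩ = 0.346 mA.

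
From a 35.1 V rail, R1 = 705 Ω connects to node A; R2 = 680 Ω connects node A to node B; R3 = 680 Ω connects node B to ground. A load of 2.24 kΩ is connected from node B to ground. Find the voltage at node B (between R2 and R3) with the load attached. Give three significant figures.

V ≈ 9.60 V

At node B, R3 is in parallel with the load: R3‖R_L = 521.6 Ω.
Below node A the resistance is R2 + (R3‖R_L) = 1202 Ω, so V_A = 35.1 × 1202/1907 = 22.12 V.
Then V_B = V_A × (R3‖R_L)/(R2 + R3‖R_L) = 22.12 × 521.6/1202 = 9.60 V.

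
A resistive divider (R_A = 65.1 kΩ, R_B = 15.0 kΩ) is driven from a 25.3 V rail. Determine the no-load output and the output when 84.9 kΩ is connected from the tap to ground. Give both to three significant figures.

Open-circuit: V = 25.3 × 15.0/(65.1 + 15.0) = 4.74 V.
With the load, R_B becomes R_B‖R_L = 12.75 kΩ, so V = 25.3 × 12.75/77.85 = 4.14 V.

Unloaded: 4.74 V; loaded: 4.14 V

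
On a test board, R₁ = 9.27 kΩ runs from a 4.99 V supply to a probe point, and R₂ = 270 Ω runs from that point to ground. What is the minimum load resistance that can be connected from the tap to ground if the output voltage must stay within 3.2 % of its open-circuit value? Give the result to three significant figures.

R_L(min) ≈ 7.94 kΩ

Output resistance R_th = R₁‖R₂ = (9270 × 270)/9540 = 262.4 Ω.
The fractional drop is R_th/(R_th + R_L); requiring this ≤ 0.0320 gives R_L ≥ R_th(1/0.0320 − 1) = 262.4 × 30.25 = 7.94 kΩ.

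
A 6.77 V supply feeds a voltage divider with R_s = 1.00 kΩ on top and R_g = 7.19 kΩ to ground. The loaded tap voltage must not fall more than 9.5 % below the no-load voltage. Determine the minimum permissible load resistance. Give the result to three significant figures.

Output resistance R_th = R_s‖R_g = (1000 × 7190)/8190 = 877.9 Ω.
The fractional drop is R_th/(R_th + R_L); requiring this ≤ 0.0950 gives R_L ≥ R_th(1/0.0950 − 1) = 877.9 × 9.526 = 8.36 kΩ.

R_L(min) ≈ 8.36 kΩ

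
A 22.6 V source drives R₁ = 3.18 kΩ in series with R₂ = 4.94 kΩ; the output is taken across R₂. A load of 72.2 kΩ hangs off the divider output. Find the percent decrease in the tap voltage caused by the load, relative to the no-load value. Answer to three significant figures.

The divider's output (Thévenin) resistance is R₁‖R₂ = 1.935 kΩ.
Fractional drop under load = R_th/(R_th + R_L) = 1.935 / (1.935 + 72.2) = 0.02610.
So the output falls by 2.61 %.

2.61 %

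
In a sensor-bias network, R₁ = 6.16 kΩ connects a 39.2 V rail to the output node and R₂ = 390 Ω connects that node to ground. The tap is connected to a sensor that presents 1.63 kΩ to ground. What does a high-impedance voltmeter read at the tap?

V_out ≈ 1.91 V

The load sits in parallel with R₂: R₂‖R_L = (390 × 1630) / (390 + 1630) = 314.7 Ω.
V_out = 39.2 × 314.7 / (6160 + 314.7) = 39.2 × 314.7/6475 = 1.91 V.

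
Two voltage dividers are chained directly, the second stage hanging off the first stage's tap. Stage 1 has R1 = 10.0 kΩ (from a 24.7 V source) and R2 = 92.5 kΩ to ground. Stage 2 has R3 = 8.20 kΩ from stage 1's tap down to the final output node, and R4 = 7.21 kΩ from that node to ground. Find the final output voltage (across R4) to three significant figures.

V_out ≈ 6.58 V

Stage 2 presents R3+R4 = 15.41 kΩ as a load on stage 1's tap.
Stage 1's lower leg becomes R2‖(R3+R4) = 13.21 kΩ, so V_mid = 24.7 × 13.21/23.21 = 14.06 V.
Stage 2 is itself unloaded: V_out = V_mid × R4/(R3+R4) = 14.06 × 7.21/15.41 = 6.58 V.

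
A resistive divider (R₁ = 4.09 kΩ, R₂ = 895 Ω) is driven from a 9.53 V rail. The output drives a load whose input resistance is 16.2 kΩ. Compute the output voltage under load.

The load sits in parallel with R₂: R₂‖R_L = (895 × 16200) / (895 + 16200) = 848.1 Ω.
V_out = 9.53 × 848.1 / (4090 + 848.1) = 9.53 × 848.1/4938 = 1.64 V.
(Unloaded it would have been 1.71 V.)

V_out ≈ 1.64 V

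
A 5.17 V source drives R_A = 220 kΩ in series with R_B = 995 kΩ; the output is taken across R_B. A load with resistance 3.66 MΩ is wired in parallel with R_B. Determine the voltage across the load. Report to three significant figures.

The load sits in parallel with R_B: R_B‖R_L = (995 × 3660) / (995 + 3660) = 782.3 kΩ.
V_out = 5.17 × 782.3 / (220 + 782.3) = 5.17 × 782.3/1002 = 4.04 V.

V_out ≈ 4.04 V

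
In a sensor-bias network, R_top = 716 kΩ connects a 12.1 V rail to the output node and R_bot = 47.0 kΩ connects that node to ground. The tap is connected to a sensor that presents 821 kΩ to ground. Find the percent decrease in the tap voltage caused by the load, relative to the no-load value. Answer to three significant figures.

5.10 %

The divider's output (Thévenin) resistance is R_top‖R_bot = 44.10 kΩ.
Fractional drop under load = R_th/(R_th + R_L) = 44.10 / (44.10 + 821) = 0.05098.
So the output falls by 5.10 %.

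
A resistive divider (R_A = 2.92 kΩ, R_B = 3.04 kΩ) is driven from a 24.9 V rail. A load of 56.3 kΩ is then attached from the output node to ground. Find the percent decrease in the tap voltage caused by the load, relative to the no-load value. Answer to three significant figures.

The divider's output (Thévenin) resistance is R_A‖R_B = 1.489 kΩ.
Fractional drop under load = R_th/(R_th + R_L) = 1.489 / (1.489 + 56.3) = 0.02577.
So the output falls by 2.58 %.

2.58 %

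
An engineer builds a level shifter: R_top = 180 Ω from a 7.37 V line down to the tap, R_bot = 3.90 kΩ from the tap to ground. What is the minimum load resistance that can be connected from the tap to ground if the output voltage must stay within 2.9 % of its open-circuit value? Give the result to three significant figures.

R_L(min) ≈ 5.76 kΩ

Output resistance R_th = R_top‖R_bot = (180 × 3900)/4080 = 172.1 Ω.
The fractional drop is R_th/(R_th + R_L); requiring this ≤ 0.0290 gives R_L ≥ R_th(1/0.0290 − 1) = 172.1 × 33.48 = 5.76 kΩ.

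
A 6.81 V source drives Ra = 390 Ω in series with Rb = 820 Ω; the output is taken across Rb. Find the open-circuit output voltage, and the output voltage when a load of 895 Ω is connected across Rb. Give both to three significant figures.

Open-circuit: V = 6.81 × 820/(390 + 820) = 4.62 V.
With the load, Rb becomes Rb‖R_L = 427.9 Ω, so V = 6.81 × 427.9/817.9 = 3.56 V.

Unloaded: 4.62 V; loaded: 3.56 V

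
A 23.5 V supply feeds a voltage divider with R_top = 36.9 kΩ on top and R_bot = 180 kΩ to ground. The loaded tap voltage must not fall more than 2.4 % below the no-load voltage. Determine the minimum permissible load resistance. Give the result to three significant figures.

Output resistance R_th = R_top‖R_bot = (36.9 × 180)/216.9 = 30.62 kΩ.
The fractional drop is R_th/(R_th + R_L); requiring this ≤ 0.0240 gives R_L ≥ R_th(1/0.0240 − 1) = 30.62 × 40.67 = 1.25 MΩ.

R_L(min) ≈ 1.25 MΩ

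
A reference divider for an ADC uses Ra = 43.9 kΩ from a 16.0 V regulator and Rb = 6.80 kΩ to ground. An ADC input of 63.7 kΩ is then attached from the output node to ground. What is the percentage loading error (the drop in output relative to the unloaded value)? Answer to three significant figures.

8.46 %

Unloaded V = 16.0 × 6.80/50.70 = 2.1460 V.
Loaded: Rb‖R_L = 6.144 kΩ, giving V = 16.0 × 6.144/50.04 = 1.9644 V.
Drop = (2.1460 − 1.9644) / 2.1460 = 8.46 %.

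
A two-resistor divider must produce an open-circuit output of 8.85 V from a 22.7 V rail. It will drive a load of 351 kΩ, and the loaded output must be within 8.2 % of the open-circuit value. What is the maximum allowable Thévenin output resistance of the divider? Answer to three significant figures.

Loading drop = R_th/(R_th + R_L) ≤ 0.0820, so R_th ≤ R_L · ε/(1−ε) = 351 kΩ × 0.0820/0.9180 = 31.4 kΩ.
(Any R1, R2 with R2/(R1+R2) = 0.390 and R1‖R2 ≤ 31.4 kΩ will meet the spec.)

R_th ≤ 31.4 kΩ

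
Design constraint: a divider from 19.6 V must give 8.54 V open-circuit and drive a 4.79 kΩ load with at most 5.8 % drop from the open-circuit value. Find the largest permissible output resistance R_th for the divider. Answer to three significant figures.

R_th ≤ 295 Ω

Loading drop = R_th/(R_th + R_L) ≤ 0.0580, so R_th ≤ R_L · ε/(1−ε) = 4.79 kΩ × 0.0580/0.9420 = 295 Ω.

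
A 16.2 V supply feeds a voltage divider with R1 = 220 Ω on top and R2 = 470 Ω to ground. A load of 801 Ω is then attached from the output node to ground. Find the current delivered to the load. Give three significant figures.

R2‖R_L = 296.2 Ω; V_out = 16.2 × 296.2/516.2 = 9.296 V.
I_L = V_out / R_L = 9.296 / 801 Ω = 11.6 mA.

I_L ≈ 11.6 mA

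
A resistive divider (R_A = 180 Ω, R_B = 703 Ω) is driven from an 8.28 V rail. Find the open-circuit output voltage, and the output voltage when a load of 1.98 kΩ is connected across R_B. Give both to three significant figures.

Open-circuit: V = 8.28 × 703/(180 + 703) = 6.59 V.
With the load, R_B becomes R_B‖R_L = 518.8 Ω, so V = 8.28 × 518.8/698.8 = 6.15 V.

Unloaded: 6.59 V; loaded: 6.15 V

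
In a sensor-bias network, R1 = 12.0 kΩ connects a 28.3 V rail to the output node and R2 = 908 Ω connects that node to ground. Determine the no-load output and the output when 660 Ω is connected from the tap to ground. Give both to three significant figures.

Open-circuit: V = 28.3 × 908/(12000 + 908) = 1.99 V.
With the load, R2 becomes R2‖R_L = 382.2 Ω, so V = 28.3 × 382.2/12380 = 0.874 V.

Unloaded: 1.99 V; loaded: 0.874 V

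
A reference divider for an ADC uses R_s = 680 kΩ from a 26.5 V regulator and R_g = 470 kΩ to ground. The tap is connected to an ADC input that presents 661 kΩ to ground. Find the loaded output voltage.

The load sits in parallel with R_g: R_g‖R_L = (470 × 661) / (470 + 661) = 274.7 kΩ.
V_out = 26.5 × 274.7 / (680 + 274.7) = 26.5 × 274.7/954.7 = 7.62 V.
(Unloaded it would have been 10.8 V.)

V_out ≈ 7.62 V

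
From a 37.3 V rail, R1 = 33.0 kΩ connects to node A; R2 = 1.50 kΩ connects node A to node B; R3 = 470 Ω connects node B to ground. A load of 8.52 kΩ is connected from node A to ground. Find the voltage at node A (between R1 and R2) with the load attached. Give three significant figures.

V ≈ 1.72 V

Below node A the series string R2+R3 = 1970 Ω sits in parallel with the 8520 Ω load: 1600 Ω.
V_A = 37.3 × 1600/(33000 + 1600) = 1.72 V.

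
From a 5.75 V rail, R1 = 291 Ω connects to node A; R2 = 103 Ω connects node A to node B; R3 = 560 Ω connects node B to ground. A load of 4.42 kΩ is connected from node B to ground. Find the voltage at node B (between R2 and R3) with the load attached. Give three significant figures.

V ≈ 3.21 V

At node B, R3 is in parallel with the load: R3‖R_L = 497.0 Ω.
Below node A the resistance is R2 + (R3‖R_L) = 600.0 Ω, so V_A = 5.75 × 600.0/891.0 = 3.872 V.
Then V_B = V_A × (R3‖R_L)/(R2 + R3‖R_L) = 3.872 × 497.0/600.0 = 3.21 V.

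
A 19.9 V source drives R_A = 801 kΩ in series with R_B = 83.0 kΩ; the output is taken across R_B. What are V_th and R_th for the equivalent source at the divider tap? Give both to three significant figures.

V_th is the open-circuit tap voltage: 19.9 × 83.0/(801 + 83.0) = 1.87 V.
With the supply zeroed, R_A and R_B appear in parallel from the tap: R_th = R_A‖R_B = (801 × 83.0)/884.0 = 75.2 kΩ.

V_th = 1.87 V, R_th = 75.2 kΩ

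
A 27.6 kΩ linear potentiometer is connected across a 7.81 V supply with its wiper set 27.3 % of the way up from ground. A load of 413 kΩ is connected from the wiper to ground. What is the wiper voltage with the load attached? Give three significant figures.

The wiper splits the pot into (1−α)R = 20.07 kΩ above and αR = 7.535 kΩ below.
Lower section ‖ load = 7.400 kΩ.
V_wiper = 7.81 × 7.400/(20.07 + 7.400) = 2.10 V.

V ≈ 2.10 V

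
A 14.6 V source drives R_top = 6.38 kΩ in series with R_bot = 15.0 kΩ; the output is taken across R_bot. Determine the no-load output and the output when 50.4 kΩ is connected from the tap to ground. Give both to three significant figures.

Open-circuit: V = 14.6 × 15.0/(6.38 + 15.0) = 10.2 V.
With the load, R_bot becomes R_bot‖R_L = 11.56 kΩ, so V = 14.6 × 11.56/17.94 = 9.41 V.

Unloaded: 10.2 V; loaded: 9.41 V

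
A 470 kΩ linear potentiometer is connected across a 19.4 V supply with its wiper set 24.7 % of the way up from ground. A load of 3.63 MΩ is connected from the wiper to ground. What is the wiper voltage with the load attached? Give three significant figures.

V ≈ 4.68 V

The wiper splits the pot into (1−α)R = 353.9 kΩ above and αR = 116.1 kΩ below.
Lower section ‖ load = 112.5 kΩ.
V_wiper = 19.4 × 112.5/(353.9 + 112.5) = 4.68 V.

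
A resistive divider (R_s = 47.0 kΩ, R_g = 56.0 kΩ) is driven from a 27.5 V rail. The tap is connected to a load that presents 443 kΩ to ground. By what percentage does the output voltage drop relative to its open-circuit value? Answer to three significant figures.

The divider's output (Thévenin) resistance is R_s‖R_g = 25.55 kΩ.
Fractional drop under load = R_th/(R_th + R_L) = 25.55 / (25.55 + 443) = 0.05454.
So the output falls by 5.45 %.

5.45 %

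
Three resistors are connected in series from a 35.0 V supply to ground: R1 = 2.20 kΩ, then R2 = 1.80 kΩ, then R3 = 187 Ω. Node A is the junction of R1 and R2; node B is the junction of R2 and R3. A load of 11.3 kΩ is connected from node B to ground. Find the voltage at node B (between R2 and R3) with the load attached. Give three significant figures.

V ≈ 1.54 V

At node B, R3 is in parallel with the load: R3‖R_L = 184.0 Ω.
Below node A the resistance is R2 + (R3‖R_L) = 1984 Ω, so V_A = 35.0 × 1984/4184 = 16.60 V.
Then V_B = V_A × (R3‖R_L)/(R2 + R3‖R_L) = 16.60 × 184.0/1984 = 1.54 V.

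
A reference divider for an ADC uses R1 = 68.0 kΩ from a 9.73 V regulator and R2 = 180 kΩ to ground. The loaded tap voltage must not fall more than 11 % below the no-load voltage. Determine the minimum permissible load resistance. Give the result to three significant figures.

Output resistance R_th = R1‖R2 = (68.0 × 180)/248.0 = 49.35 kΩ.
The fractional drop is R_th/(R_th + R_L); requiring this ≤ 0.110 gives R_L ≥ R_th(1/0.110 − 1) = 49.35 × 8.091 = 399 kΩ.

R_L(min) ≈ 399 kΩ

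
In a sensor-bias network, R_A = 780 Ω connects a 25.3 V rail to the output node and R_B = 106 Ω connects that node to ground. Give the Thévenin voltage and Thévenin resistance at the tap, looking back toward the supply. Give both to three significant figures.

V_th = 3.03 V, R_th = 93.3 Ω

V_th is the open-circuit tap voltage: 25.3 × 106/(780 + 106) = 3.03 V.
With the supply zeroed, R_A and R_B appear in parallel from the tap: R_th = R_A‖R_B = (780 × 106)/886.0 = 93.3 Ω.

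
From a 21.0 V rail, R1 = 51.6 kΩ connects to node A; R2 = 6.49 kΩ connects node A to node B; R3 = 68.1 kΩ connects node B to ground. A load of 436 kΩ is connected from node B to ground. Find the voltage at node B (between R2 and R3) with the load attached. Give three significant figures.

V ≈ 10.6 V

At node B, R3 is in parallel with the load: R3‖R_L = 58.90 kΩ.
Below node A the resistance is R2 + (R3‖R_L) = 65.39 kΩ, so V_A = 21.0 × 65.39/117.0 = 11.74 V.
Then V_B = V_A × (R3‖R_L)/(R2 + R3‖R_L) = 11.74 × 58.90/65.39 = 10.6 V.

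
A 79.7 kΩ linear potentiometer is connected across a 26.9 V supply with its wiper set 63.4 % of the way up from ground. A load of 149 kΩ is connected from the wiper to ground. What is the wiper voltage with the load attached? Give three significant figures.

The wiper splits the pot into (1−α)R = 29.17 kΩ above and αR = 50.53 kΩ below.
Lower section ‖ load = 37.73 kΩ.
V_wiper = 26.9 × 37.73/(29.17 + 37.73) = 15.2 V.

V ≈ 15.2 V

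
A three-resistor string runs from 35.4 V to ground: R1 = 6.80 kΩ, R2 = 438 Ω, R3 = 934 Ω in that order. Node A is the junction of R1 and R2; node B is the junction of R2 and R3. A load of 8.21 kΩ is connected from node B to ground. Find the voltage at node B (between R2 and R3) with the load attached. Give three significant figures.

At node B, R3 is in parallel with the load: R3‖R_L = 838.6 Ω.
Below node A the resistance is R2 + (R3‖R_L) = 1277 Ω, so V_A = 35.4 × 1277/8077 = 5.595 V.
Then V_B = V_A × (R3‖R_L)/(R2 + R3‖R_L) = 5.595 × 838.6/1277 = 3.68 V.

V ≈ 3.68 V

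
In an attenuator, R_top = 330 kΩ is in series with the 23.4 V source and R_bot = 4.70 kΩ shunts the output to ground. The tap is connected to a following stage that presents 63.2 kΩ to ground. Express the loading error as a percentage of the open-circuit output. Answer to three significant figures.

The divider's output (Thévenin) resistance is R_top‖R_bot = 4.634 kΩ.
Fractional drop under load = R_th/(R_th + R_L) = 4.634 / (4.634 + 63.2) = 0.06831.
So the output falls by 6.83 %.

6.83 %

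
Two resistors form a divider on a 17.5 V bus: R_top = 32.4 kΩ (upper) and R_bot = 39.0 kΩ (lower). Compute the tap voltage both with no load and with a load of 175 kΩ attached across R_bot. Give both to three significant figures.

Unloaded: 9.56 V; loaded: 8.68 V

Open-circuit: V = 17.5 × 39.0/(32.4 + 39.0) = 9.56 V.
With the load, R_bot becomes R_bot‖R_L = 31.89 kΩ, so V = 17.5 × 31.89/64.29 = 8.68 V.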